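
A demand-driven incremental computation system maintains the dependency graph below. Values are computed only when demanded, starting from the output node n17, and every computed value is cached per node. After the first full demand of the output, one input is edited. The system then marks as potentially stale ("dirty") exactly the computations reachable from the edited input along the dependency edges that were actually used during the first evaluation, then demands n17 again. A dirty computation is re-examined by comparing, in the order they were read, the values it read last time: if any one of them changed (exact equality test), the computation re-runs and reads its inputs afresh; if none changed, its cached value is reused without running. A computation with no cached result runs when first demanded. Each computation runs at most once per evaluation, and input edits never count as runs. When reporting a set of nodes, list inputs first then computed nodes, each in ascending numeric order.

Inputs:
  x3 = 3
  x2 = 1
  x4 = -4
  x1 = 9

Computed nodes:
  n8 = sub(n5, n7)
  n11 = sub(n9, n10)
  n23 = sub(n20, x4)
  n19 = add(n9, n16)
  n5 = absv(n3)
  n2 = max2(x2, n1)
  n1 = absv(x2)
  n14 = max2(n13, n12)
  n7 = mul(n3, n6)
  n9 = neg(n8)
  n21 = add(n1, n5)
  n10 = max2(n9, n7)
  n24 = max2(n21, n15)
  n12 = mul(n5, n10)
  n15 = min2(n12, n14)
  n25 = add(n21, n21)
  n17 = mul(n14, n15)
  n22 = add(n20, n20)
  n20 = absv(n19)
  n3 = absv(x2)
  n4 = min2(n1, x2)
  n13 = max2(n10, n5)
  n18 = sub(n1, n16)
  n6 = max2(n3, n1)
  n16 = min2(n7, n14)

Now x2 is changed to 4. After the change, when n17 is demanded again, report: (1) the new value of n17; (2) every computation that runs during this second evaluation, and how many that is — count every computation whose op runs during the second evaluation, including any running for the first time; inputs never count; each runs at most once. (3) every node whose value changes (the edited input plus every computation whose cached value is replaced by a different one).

New value of n17: 4096.
Computations that run: n1, n3, n5, n6, n7, n8, n9, n10, n12, n13, n14, n15, n17 — 13 in total.
Values that change: x2, n1, n3, n5, n6, n7, n8, n9, n10, n12, n13, n14, n15, n17.

First evaluation (everything demanded from the output):
  n1 = absv(1) = 1
  n3 = absv(1) = 1
  n5 = absv(1) = 1
  n6 = max2(1, 1) = 1
  n7 = mul(1, 1) = 1
  n8 = sub(1, 1) = 0
  n9 = neg(0) = 0
  n10 = max2(0, 1) = 1
  n12 = mul(1, 1) = 1
  n13 = max2(1, 1) = 1
  n14 = max2(1, 1) = 1
  n15 = min2(1, 1) = 1
  n17 = mul(1, 1) = 1

Propagation after the edit:
  n1: runs — x2 1->4; result 4.
  n3: runs — x2 1->4; result 4.
  n5: runs — n3 1->4; result 4.
  n6: runs — n3 1->4; n1 1->4; result 4.
  n7: runs — n3 1->4; n6 1->4; result 16.
  n8: runs — n5 1->4; n7 1->16; result -12.
  n9: runs — n8 0->-12; result 12.
  n10: runs — n9 0->12; n7 1->16; result 16.
  n12: runs — n5 1->4; n10 1->16; result 64.
  n13: runs — n10 1->16; n5 1->4; result 16.
  n14: runs — n13 1->16; n12 1->64; result 64.
  n15: runs — n12 1->64; n14 1->64; result 64.
  n17: runs — n14 1->64; n15 1->64; result 4096.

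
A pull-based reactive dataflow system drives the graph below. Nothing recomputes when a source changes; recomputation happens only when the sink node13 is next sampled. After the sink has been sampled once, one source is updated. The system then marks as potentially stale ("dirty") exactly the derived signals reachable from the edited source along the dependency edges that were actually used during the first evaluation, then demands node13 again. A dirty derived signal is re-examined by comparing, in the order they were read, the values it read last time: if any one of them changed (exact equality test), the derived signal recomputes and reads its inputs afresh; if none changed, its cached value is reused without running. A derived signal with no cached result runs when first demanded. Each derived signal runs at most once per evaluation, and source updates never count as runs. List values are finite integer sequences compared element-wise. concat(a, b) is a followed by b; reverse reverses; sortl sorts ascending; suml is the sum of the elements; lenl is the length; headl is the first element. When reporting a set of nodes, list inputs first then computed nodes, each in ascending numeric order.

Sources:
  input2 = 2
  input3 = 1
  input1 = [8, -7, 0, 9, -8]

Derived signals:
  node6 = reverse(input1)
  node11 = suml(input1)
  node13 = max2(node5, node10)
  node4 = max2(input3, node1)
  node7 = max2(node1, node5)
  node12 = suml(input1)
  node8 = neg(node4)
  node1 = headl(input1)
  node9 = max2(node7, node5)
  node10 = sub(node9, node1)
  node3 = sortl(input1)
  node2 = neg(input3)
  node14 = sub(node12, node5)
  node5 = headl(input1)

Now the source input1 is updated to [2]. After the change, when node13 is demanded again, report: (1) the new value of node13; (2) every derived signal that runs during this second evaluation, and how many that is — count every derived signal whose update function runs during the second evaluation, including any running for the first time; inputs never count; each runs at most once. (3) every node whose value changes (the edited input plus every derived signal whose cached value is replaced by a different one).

First evaluation (everything demanded from the output):
  node1 = headl([8, -7, 0, 9, -8]) = 8
  node5 = headl([8, -7, 0, 9, -8]) = 8
  node7 = max2(8, 8) = 8
  node9 = max2(8, 8) = 8
  node10 = sub(8, 8) = 0
  node13 = max2(8, 0) = 8

Propagation after the edit:
  node1: runs — input1 [8, -7, 0, 9, -8]->[2]; result 2.
  node5: runs — input1 [8, -7, 0, 9, -8]->[2]; result 2.
  node7: runs — node1 8->2; node5 8->2; result 2.
  node9: runs — node7 8->2; node5 8->2; result 2.
  node10: runs — node9 8->2; node1 8->2; result 0 (same value as before).
  node13: runs — node5 8->2; result 2.

New value of node13: 2.
Derived signals that run: node1, node5, node7, node9, node10, node13 — 6 in total.
Values that change: input1, node1, node5, node7, node9, node13.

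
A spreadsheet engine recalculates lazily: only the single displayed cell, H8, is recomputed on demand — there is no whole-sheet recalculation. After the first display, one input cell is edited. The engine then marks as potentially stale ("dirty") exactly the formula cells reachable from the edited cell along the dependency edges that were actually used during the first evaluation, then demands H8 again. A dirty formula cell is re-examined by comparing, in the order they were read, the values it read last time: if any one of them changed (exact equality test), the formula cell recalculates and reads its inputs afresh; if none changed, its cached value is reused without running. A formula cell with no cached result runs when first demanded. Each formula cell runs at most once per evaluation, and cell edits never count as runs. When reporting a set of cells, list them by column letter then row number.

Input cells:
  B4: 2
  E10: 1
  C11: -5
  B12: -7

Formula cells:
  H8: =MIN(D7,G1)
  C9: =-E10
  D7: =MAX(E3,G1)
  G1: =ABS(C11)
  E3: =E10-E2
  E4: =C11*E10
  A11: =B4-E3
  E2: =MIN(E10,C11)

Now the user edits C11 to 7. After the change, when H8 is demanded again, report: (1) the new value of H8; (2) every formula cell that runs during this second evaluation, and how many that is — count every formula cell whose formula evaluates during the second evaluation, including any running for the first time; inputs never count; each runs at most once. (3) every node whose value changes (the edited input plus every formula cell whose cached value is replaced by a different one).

New value of H8: 7.
Formula cells that run: D7, E2, E3, G1, H8 — 5 in total.
Values that change: C11, D7, E2, E3, G1, H8.

First evaluation (everything demanded from the output):
  E2 = MIN(1, -5) = -5
  E3 = 1 - -5 = 6
  G1 = ABS(-5) = 5
  D7 = MAX(6, 5) = 6
  H8 = MIN(6, 5) = 5

Propagation after the edit:
  E2: runs — C11 -5->7; result 1.
  E3: runs — E2 -5->1; result 0.
  G1: runs — C11 -5->7; result 7.
  D7: runs — E3 6->0; G1 5->7; result 7.
  H8: runs — D7 6->7; G1 5->7; result 7.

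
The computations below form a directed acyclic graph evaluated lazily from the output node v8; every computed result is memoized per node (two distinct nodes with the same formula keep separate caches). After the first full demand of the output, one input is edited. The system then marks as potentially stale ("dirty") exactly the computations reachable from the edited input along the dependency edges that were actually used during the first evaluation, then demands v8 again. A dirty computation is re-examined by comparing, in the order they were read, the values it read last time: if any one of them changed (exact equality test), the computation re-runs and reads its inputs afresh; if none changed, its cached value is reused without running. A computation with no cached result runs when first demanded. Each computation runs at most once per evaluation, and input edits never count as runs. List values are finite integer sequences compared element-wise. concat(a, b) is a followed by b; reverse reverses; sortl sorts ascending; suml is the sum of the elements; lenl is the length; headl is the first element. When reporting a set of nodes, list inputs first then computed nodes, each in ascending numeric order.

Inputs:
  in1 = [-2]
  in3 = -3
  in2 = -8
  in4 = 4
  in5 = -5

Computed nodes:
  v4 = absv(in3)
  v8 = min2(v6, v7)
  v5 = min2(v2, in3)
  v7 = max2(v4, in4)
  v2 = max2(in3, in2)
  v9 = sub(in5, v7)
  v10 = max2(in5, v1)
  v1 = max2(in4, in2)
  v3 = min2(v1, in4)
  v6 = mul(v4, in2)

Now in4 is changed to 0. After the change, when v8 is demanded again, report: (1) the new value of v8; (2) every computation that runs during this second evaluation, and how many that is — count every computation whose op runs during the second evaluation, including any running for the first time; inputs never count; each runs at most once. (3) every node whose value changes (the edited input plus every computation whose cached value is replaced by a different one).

First demand of the output computes:
  v4 = absv(-3) = 3
  v6 = mul(3, -8) = -24
  v7 = max2(3, 4) = 4
  v8 = min2(-24, 4) = -24

After the edit, cleaning proceeds:
  v7: a read changed (in4 4->0) — executes, giving 3.
  v8: a read changed (v7 4->3) — executes, giving -24 — identical to its old value.

Demanding v8 again yields -24.
2 computations run: v7, v8.
The nodes whose values change: in4, v7.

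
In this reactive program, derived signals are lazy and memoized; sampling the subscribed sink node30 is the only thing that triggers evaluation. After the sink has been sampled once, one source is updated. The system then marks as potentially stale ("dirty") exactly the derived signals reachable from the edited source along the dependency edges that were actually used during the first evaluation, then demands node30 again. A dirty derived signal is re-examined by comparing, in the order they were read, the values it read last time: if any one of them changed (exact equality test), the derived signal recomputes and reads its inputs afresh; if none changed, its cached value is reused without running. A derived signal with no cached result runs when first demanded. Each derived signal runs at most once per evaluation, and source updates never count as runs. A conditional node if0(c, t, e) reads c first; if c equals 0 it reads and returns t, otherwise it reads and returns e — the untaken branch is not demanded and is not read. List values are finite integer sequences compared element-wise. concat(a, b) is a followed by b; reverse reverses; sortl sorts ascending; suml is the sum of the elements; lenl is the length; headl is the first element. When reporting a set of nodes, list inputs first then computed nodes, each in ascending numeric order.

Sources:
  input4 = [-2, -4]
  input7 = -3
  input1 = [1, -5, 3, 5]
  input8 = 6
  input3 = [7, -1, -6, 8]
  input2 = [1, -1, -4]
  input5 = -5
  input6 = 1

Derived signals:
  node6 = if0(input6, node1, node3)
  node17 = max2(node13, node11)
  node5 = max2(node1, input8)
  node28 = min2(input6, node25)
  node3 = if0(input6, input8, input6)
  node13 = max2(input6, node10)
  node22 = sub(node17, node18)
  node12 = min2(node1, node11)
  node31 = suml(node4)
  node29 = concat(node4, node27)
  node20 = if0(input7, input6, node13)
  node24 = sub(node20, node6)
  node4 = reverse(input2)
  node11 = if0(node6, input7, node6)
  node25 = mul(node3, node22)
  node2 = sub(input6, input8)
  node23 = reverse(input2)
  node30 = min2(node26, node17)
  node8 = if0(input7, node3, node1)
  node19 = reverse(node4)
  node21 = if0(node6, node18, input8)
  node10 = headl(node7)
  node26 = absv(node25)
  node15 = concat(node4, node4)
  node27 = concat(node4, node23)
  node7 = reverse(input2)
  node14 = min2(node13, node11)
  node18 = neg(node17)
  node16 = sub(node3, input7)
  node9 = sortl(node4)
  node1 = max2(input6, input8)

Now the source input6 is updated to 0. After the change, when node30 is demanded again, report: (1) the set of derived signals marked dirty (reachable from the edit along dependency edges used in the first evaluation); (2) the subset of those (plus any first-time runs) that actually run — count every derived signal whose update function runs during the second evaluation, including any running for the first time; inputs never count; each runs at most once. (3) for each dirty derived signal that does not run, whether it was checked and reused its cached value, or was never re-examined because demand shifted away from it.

The edit dirties: node3, node6, node11, node13, node17, node18, node22, node25, node26, node30.
11 derived signals run: node1, node3, node6, node11, node13, node17, node18, node22, node25, node26, node30.
No dirty derived signal escaped a run.
Note the branch switch — node1 had no cache and runs now for the first time.

First demand of the output computes:
  node3 = if0(input6=1 -> else branch input6) = 1
  node6 = if0(input6=1 -> else branch node3) = 1
  node7 = reverse([1, -1, -4]) = [-4, -1, 1]
  node10 = headl([-4, -1, 1]) = -4
  node11 = if0(node6=1 -> else branch node6) = 1
  node13 = max2(1, -4) = 1
  node17 = max2(1, 1) = 1
  node18 = neg(1) = -1
  node22 = sub(1, -1) = 2
  node25 = mul(1, 2) = 2
  node26 = absv(2) = 2
  node30 = min2(2, 1) = 1

After the edit, cleaning proceeds:
  node1: had never run; runs now, result 6.
  node3: a read changed (input6 1->0; input6 1->0) — executes, giving 6.
  node6: a read changed (input6 1->0; node3 1->6) — executes, giving 6.
  node11: a read changed (node6 1->6; node6 1->6) — executes, giving 6.
  node13: a read changed (input6 1->0) — executes, giving 0.
  node17: a read changed (node13 1->0; node11 1->6) — executes, giving 6.
  node18: a read changed (node17 1->6) — executes, giving -6.
  node22: a read changed (node17 1->6; node18 -1->-6) — executes, giving 12.
  node25: a read changed (node3 1->6; node22 2->12) — executes, giving 72.
  node26: a read changed (node25 2->72) — executes, giving 72.
  node30: a read changed (node26 2->72; node17 1->6) — executes, giving 6.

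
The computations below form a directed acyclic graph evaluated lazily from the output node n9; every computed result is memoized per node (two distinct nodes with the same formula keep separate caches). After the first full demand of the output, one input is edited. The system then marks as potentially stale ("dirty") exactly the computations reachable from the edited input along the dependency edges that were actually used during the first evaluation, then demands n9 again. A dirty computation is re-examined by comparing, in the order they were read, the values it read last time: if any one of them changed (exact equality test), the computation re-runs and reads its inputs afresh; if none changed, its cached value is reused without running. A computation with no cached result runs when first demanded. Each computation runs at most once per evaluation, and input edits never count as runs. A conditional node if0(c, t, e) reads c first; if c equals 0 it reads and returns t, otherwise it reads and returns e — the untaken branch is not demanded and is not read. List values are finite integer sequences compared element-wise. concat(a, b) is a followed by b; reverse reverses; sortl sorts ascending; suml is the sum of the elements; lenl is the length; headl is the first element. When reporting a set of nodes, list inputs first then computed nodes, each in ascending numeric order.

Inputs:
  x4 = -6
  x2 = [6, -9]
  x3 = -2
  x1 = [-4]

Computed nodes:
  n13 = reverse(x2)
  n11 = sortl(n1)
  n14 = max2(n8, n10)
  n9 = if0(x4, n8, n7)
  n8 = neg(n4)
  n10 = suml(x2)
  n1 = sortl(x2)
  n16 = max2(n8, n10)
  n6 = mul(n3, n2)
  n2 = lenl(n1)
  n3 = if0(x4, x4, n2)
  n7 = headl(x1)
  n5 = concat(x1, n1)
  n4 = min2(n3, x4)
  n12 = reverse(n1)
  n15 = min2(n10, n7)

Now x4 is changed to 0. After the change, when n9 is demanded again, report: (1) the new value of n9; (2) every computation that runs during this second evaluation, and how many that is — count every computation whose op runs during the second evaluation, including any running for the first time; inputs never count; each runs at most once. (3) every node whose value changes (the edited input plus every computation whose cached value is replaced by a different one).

Demanding n9 again yields 0.
4 computations run: n3, n4, n8, n9.
The nodes whose values change: x4, n9.
Note the branch switch — n3, n4, n8 had no cache and run now for the first time.

First demand of the output computes:
  n7 = headl([-4]) = -4
  n9 = if0(x4=-6 -> else branch n7) = -4

After the edit, cleaning proceeds:
  n3: had never run; runs now, result 0.
  n4: had never run; runs now, result 0.
  n8: had never run; runs now, result 0.
  n9: a read changed (x4 -6->0) — executes, giving 0.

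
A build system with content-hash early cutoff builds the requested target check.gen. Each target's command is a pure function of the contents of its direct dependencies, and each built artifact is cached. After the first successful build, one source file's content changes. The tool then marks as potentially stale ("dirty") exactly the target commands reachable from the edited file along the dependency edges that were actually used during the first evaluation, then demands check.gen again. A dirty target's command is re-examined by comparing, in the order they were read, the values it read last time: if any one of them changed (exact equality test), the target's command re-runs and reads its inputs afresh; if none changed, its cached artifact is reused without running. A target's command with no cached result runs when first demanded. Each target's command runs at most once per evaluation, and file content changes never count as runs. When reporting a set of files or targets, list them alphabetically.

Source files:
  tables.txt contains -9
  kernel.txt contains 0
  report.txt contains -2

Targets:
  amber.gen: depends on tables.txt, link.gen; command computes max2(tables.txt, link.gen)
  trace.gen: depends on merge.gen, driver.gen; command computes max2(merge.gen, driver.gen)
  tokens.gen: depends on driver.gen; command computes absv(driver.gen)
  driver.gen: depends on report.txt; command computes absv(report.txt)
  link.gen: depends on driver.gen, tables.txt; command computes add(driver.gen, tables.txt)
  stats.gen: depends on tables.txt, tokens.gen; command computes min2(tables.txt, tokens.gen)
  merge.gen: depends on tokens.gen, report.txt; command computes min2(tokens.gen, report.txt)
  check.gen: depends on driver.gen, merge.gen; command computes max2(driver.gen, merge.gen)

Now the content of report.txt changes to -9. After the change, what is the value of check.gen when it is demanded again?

New value of check.gen: 9.

First evaluation (everything demanded from the output):
  driver.gen = absv(-2) = 2
  tokens.gen = absv(2) = 2
  merge.gen = min2(2, -2) = -2
  check.gen = max2(2, -2) = 2

Propagation after the edit:
  driver.gen: runs — report.txt -2->-9; result 9.
  tokens.gen: runs — driver.gen 2->9; result 9.
  merge.gen: runs — tokens.gen 2->9; report.txt -2->-9; result -9.
  check.gen: runs — driver.gen 2->9; merge.gen -2->-9; result 9.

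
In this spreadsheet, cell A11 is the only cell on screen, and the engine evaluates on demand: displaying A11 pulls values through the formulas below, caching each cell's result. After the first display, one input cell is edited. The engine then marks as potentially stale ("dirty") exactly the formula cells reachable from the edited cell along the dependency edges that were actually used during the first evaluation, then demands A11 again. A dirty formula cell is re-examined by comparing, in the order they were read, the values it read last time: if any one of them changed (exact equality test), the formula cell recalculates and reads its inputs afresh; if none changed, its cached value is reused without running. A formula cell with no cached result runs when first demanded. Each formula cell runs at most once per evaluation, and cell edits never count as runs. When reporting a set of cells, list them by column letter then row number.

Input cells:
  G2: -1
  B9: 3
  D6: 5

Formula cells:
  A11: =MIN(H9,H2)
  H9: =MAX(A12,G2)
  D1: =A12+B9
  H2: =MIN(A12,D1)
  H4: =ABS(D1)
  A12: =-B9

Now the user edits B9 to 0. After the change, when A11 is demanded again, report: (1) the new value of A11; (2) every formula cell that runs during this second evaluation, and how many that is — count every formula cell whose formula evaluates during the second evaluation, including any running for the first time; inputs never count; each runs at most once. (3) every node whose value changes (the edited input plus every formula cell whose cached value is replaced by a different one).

A11 now evaluates to 0.
Run set: A11, A12, D1, H2, H9 (5 run).
Changed values: A11, A12, B9, H2, H9.

Initial pass — values computed on the first demand:
  A12 = -(3) = -3
  D1 = -3 + 3 = 0
  H2 = MIN(-3, 0) = -3
  H9 = MAX(-3, -1) = -1
  A11 = MIN(-1, -3) = -3

Second demand — change propagation:
  A12: re-runs because B9 3->0; new result 0.
  D1: re-runs because A12 -3->0; B9 3->0; new result 0 (unchanged).
  H2: re-runs because A12 -3->0; new result 0.
  H9: re-runs because A12 -3->0; new result 0.
  A11: re-runs because H9 -1->0; H2 -3->0; new result 0.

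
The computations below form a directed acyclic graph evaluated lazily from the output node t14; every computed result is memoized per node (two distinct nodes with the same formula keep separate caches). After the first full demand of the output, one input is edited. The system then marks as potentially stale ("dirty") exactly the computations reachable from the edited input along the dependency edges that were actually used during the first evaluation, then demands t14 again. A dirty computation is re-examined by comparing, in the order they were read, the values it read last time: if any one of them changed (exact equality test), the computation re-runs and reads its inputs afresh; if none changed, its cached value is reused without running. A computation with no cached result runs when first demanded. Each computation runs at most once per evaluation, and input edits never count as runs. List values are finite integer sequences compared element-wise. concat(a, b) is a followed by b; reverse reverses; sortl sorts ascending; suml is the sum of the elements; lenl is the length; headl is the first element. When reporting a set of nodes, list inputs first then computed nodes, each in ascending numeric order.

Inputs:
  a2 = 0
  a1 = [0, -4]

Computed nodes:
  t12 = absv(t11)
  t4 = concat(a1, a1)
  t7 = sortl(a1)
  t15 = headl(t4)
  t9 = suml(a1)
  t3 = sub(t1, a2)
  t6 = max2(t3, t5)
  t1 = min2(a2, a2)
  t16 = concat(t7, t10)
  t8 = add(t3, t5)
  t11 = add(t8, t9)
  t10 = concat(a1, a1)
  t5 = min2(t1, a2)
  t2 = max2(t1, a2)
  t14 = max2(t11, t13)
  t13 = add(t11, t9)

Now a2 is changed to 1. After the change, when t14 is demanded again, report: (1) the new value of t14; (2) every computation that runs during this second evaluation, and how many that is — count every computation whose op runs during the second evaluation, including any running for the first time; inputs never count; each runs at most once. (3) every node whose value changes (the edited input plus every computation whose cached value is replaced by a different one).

Demanding t14 again yields -3.
7 computations run: t1, t3, t5, t8, t11, t13, t14.
The nodes whose values change: a2, t1, t5, t8, t11, t13, t14.

First demand of the output computes:
  t1 = min2(0, 0) = 0
  t3 = sub(0, 0) = 0
  t5 = min2(0, 0) = 0
  t8 = add(0, 0) = 0
  t9 = suml([0, -4]) = -4
  t11 = add(0, -4) = -4
  t13 = add(-4, -4) = -8
  t14 = max2(-4, -8) = -4

After the edit, cleaning proceeds:
  t1: a read changed (a2 0->1; a2 0->1) — executes, giving 1.
  t3: a read changed (t1 0->1; a2 0->1) — executes, giving 0 — identical to its old value.
  t5: a read changed (t1 0->1; a2 0->1) — executes, giving 1.
  t8: a read changed (t5 0->1) — executes, giving 1.
  t11: a read changed (t8 0->1) — executes, giving -3.
  t13: a read changed (t11 -4->-3) — executes, giving -7.
  t14: a read changed (t11 -4->-3; t13 -8->-7) — executes, giving -3.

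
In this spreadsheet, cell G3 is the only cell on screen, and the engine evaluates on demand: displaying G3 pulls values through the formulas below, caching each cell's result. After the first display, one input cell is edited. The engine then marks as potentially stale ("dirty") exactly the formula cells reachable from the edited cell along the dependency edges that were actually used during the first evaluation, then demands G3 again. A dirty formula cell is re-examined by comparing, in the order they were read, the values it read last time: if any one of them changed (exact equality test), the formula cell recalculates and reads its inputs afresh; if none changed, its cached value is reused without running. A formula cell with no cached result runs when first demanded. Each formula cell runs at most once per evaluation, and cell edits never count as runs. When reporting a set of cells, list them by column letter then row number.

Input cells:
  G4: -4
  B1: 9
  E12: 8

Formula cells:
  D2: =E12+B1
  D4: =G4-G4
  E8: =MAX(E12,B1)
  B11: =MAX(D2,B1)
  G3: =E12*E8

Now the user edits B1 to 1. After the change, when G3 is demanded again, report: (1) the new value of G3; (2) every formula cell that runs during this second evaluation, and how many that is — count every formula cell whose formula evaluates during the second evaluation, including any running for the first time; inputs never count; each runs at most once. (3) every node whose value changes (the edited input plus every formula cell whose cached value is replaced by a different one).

G3 now evaluates to 64.
Run set: E8, G3 (2 run).
Changed values: B1, E8, G3.

Initial pass — values computed on the first demand:
  E8 = MAX(8, 9) = 9
  G3 = 8 * 9 = 72

Second demand — change propagation:
  E8: re-runs because B1 9->1; new result 8.
  G3: re-runs because E8 9->8; new result 64.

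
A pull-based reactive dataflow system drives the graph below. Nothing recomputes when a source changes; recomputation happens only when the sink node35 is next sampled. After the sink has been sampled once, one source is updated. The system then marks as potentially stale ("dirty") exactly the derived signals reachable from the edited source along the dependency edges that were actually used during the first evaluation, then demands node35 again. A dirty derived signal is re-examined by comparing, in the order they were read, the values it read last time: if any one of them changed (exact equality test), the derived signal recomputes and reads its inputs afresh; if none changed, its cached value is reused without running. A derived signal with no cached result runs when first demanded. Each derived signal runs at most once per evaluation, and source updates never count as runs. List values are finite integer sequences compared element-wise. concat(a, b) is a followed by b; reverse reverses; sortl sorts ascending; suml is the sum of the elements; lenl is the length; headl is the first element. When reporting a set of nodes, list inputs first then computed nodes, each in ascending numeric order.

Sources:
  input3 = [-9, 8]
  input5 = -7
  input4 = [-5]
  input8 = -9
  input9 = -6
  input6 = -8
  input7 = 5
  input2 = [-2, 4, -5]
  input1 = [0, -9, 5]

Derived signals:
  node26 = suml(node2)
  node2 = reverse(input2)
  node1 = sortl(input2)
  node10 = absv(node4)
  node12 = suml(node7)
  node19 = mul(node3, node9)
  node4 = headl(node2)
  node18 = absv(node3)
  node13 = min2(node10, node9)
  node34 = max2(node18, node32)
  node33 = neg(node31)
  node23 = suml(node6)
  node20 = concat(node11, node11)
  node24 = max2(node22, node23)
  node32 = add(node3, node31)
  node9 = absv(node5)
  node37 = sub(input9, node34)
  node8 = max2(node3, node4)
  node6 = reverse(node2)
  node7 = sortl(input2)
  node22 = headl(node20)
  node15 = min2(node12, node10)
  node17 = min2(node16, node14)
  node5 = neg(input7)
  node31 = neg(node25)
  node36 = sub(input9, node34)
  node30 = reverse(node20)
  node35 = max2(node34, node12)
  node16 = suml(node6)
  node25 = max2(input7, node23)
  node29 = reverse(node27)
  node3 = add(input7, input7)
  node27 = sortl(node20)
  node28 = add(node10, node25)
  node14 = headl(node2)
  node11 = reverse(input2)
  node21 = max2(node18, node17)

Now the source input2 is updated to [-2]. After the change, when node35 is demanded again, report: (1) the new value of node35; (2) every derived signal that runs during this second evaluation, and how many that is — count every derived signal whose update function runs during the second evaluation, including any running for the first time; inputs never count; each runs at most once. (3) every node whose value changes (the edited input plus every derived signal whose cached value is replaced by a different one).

New value of node35: 10.
Derived signals that run: node2, node6, node7, node12, node23, node25, node35 — 7 in total.
Values that change: input2, node2, node6, node7, node12, node23.
Key observation: the cutoff stops propagation at node31 — its inputs' values are unchanged, so it reuses its cache.

First evaluation (everything demanded from the output):
  node2 = reverse([-2, 4, -5]) = [-5, 4, -2]
  node3 = add(5, 5) = 10
  node6 = reverse([-5, 4, -2]) = [-2, 4, -5]
  node7 = sortl([-2, 4, -5]) = [-5, -2, 4]
  node12 = suml([-5, -2, 4]) = -3
  node18 = absv(10) = 10
  node23 = suml([-2, 4, -5]) = -3
  node25 = max2(5, -3) = 5
  node31 = neg(5) = -5
  node32 = add(10, -5) = 5
  node34 = max2(10, 5) = 10
  node35 = max2(10, -3) = 10

Propagation after the edit:
  node2: runs — input2 [-2, 4, -5]->[-2]; result [-2].
  node6: runs — node2 [-5, 4, -2]->[-2]; result [-2].
  node7: runs — input2 [-2, 4, -5]->[-2]; result [-2].
  node12: runs — node7 [-5, -2, 4]->[-2]; result -2.
  node23: runs — node6 [-2, 4, -5]->[-2]; result -2.
  node25: runs — node23 -3->-2; result 5 (same value as before).
  node31: checked — values it read are unchanged (node25 unchanged); reused cached -5 without running.
  node32: checked — values it read are unchanged (node3 unchanged, node31 unchanged); reused cached 5 without running.
  node34: checked — values it read are unchanged (node18 unchanged, node32 unchanged); reused cached 10 without running.
  node35: runs — node12 -3->-2; result 10 (same value as before).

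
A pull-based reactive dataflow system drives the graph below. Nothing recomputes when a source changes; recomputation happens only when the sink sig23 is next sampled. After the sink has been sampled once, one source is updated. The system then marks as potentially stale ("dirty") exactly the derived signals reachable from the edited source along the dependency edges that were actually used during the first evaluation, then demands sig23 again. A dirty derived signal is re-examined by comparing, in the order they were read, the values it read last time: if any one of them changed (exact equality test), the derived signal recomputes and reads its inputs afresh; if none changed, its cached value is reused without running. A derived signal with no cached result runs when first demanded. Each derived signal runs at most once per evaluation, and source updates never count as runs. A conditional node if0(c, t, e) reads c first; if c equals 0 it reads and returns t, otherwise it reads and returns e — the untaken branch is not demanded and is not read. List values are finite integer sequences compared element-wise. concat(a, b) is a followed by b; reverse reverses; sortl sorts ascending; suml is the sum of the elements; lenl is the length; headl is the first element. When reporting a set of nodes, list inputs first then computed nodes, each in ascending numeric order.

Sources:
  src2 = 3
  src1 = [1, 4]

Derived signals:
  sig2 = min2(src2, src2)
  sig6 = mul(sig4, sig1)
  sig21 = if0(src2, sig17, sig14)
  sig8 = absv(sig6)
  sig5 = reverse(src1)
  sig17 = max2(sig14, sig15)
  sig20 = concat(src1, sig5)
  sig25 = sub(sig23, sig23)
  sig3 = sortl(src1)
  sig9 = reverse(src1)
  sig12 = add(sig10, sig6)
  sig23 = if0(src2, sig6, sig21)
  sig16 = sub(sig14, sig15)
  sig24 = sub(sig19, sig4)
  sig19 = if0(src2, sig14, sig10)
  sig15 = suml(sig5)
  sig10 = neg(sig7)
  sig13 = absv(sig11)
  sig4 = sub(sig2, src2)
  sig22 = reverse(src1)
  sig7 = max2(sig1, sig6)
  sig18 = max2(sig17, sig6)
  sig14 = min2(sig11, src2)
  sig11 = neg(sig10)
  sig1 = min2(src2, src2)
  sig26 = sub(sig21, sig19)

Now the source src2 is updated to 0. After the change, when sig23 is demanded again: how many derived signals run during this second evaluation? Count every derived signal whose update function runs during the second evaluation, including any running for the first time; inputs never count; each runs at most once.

First evaluation (everything demanded from the output):
  sig1 = min2(3, 3) = 3
  sig2 = min2(3, 3) = 3
  sig4 = sub(3, 3) = 0
  sig6 = mul(0, 3) = 0
  sig7 = max2(3, 0) = 3
  sig10 = neg(3) = -3
  sig11 = neg(-3) = 3
  sig14 = min2(3, 3) = 3
  sig21 = if0(src2=3 -> else branch sig14) = 3
  sig23 = if0(src2=3 -> else branch sig21) = 3

Propagation after the edit:
  sig1: runs — src2 3->0; src2 3->0; result 0.
  sig2: runs — src2 3->0; src2 3->0; result 0.
  sig4: runs — sig2 3->0; src2 3->0; result 0 (same value as before).
  sig6: runs — sig1 3->0; result 0 (same value as before).
  sig7: marked dirty but never re-examined — demand shifted away from it.
  sig10: marked dirty but never re-examined — demand shifted away from it.
  sig11: marked dirty but never re-examined — demand shifted away from it.
  sig14: marked dirty but never re-examined — demand shifted away from it.
  sig21: marked dirty but never re-examined — demand shifted away from it.
  sig23: runs — src2 3->0; result 0.

Key observation: a condition flipped, so demand moved to the other branch — sig7, sig10, sig11, sig14, sig21 are never re-examined.

Derived signals that run: sig1, sig2, sig4, sig6, sig23 — 5 in total.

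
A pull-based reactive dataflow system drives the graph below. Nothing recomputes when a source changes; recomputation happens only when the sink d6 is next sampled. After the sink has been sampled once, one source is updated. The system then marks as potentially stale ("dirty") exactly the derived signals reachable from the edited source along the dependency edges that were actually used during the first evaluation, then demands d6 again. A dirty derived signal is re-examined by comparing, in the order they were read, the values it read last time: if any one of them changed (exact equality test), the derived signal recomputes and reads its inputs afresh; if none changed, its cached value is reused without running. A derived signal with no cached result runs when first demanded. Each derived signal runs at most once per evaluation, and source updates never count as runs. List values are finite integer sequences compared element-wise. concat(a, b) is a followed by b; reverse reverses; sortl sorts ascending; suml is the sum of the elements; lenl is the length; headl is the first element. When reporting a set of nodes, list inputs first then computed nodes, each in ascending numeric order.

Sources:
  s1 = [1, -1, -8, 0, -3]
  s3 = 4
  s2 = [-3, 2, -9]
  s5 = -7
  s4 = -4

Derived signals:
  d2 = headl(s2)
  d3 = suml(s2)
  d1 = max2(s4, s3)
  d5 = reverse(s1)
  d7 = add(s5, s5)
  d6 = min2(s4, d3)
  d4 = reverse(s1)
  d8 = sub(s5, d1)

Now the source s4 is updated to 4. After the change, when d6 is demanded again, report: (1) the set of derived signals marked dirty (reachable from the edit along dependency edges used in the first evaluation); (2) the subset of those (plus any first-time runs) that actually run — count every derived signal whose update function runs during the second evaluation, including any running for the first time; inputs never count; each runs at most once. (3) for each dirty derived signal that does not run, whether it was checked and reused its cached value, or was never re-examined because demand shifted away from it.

First evaluation (everything demanded from the output):
  d3 = suml([-3, 2, -9]) = -10
  d6 = min2(-4, -10) = -10

Propagation after the edit:
  d6: runs — s4 -4->4; result -10 (same value as before).

Marked dirty: d6.
Derived signals that run: d6 — 1 in total.
Every dirty derived signal ran.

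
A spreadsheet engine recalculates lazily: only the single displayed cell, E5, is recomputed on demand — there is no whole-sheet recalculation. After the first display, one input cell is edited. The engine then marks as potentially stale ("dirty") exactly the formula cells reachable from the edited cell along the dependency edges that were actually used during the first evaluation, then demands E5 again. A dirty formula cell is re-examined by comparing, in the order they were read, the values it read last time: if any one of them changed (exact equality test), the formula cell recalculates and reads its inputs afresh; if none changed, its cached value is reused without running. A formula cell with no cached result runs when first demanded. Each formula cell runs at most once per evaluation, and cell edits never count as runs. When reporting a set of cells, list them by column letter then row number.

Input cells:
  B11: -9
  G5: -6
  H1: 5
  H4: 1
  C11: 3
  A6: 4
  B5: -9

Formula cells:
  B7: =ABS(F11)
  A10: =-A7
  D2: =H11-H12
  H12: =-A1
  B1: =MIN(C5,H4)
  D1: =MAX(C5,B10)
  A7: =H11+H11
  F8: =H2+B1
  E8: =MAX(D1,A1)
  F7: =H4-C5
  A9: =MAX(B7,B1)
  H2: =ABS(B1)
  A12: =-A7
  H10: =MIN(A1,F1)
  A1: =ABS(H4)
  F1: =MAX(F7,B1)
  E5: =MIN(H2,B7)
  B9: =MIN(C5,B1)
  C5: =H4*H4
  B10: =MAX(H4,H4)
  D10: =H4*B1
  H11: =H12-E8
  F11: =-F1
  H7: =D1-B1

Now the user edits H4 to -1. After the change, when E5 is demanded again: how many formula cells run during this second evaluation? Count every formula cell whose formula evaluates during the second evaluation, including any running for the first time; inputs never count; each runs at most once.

First evaluation (everything demanded from the output):
  C5 = 1 * 1 = 1
  B1 = MIN(1, 1) = 1
  F7 = 1 - 1 = 0
  F1 = MAX(0, 1) = 1
  F11 = -(1) = -1
  B7 = ABS(-1) = 1
  H2 = ABS(1) = 1
  E5 = MIN(1, 1) = 1

Propagation after the edit:
  C5: runs — H4 1->-1; H4 1->-1; result 1 (same value as before).
  B1: runs — H4 1->-1; result -1.
  F7: runs — H4 1->-1; result -2.
  F1: runs — F7 0->-2; B1 1->-1; result -1.
  F11: runs — F1 1->-1; result 1.
  B7: runs — F11 -1->1; result 1 (same value as before).
  H2: runs — B1 1->-1; result 1 (same value as before).
  E5: checked — values it read are unchanged (H2 unchanged, B7 unchanged); reused cached 1 without running.

Key observation: the cutoff stops propagation at E5 — its inputs' values are unchanged, so it reuses its cache.

Formula cells that run: B1, B7, C5, F1, F7, F11, H2 — 7 in total.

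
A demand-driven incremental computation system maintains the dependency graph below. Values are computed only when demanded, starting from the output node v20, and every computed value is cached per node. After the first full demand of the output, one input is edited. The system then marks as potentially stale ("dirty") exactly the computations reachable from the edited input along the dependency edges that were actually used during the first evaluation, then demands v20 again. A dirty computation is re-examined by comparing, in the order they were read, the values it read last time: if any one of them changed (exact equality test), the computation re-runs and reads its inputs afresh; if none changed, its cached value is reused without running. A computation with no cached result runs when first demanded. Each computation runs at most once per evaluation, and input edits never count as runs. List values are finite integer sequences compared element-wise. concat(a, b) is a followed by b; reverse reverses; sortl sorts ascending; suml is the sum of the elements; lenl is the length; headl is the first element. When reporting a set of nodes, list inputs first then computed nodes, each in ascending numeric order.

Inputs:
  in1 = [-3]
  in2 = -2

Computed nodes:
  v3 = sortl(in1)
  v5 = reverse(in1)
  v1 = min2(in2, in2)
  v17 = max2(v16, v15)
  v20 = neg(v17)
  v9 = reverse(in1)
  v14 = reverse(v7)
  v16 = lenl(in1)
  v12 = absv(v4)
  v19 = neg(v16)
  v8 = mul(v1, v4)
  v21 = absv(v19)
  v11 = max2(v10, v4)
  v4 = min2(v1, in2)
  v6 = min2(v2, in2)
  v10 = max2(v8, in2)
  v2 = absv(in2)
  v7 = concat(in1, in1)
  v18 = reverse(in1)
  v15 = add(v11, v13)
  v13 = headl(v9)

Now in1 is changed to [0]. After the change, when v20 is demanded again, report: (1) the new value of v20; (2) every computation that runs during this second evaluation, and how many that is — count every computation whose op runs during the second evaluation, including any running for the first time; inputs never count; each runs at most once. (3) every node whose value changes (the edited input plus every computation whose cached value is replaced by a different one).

New value of v20: -4.
Computations that run: v9, v13, v15, v16, v17, v20 — 6 in total.
Values that change: in1, v9, v13, v15, v17, v20.

First evaluation (everything demanded from the output):
  v1 = min2(-2, -2) = -2
  v4 = min2(-2, -2) = -2
  v8 = mul(-2, -2) = 4
  v9 = reverse([-3]) = [-3]
  v10 = max2(4, -2) = 4
  v11 = max2(4, -2) = 4
  v13 = headl([-3]) = -3
  v15 = add(4, -3) = 1
  v16 = lenl([-3]) = 1
  v17 = max2(1, 1) = 1
  v20 = neg(1) = -1

Propagation after the edit:
  v9: runs — in1 [-3]->[0]; result [0].
  v13: runs — v9 [-3]->[0]; result 0.
  v15: runs — v13 -3->0; result 4.
  v16: runs — in1 [-3]->[0]; result 1 (same value as before).
  v17: runs — v15 1->4; result 4.
  v20: runs — v17 1->4; result -4.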